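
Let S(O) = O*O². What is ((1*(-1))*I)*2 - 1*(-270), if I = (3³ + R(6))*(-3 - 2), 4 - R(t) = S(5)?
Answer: -670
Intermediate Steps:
S(O) = O³
R(t) = -121 (R(t) = 4 - 1*5³ = 4 - 1*125 = 4 - 125 = -121)
I = 470 (I = (3³ - 121)*(-3 - 2) = (27 - 121)*(-5) = -94*(-5) = 470)
((1*(-1))*I)*2 - 1*(-270) = ((1*(-1))*470)*2 - 1*(-270) = -1*470*2 + 270 = -470*2 + 270 = -940 + 270 = -670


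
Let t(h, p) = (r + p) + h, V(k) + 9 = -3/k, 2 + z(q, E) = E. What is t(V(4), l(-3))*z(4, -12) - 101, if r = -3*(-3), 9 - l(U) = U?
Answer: -517/2 ≈ -258.50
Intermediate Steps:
z(q, E) = -2 + E
l(U) = 9 - U
V(k) = -9 - 3/k
r = 9
t(h, p) = 9 + h + p (t(h, p) = (9 + p) + h = 9 + h + p)
t(V(4), l(-3))*z(4, -12) - 101 = (9 + (-9 - 3/4) + (9 - 1*(-3)))*(-2 - 12) - 101 = (9 + (-9 - 3*¼) + (9 + 3))*(-14) - 101 = (9 + (-9 - ¾) + 12)*(-14) - 101 = (9 - 39/4 + 12)*(-14) - 101 = (45/4)*(-14) - 101 = -315/2 - 101 = -517/2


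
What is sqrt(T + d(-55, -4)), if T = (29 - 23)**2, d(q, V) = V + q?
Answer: I*sqrt(23) ≈ 4.7958*I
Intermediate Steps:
T = 36 (T = 6**2 = 36)
sqrt(T + d(-55, -4)) = sqrt(36 + (-4 - 55)) = sqrt(36 - 59) = sqrt(-23) = I*sqrt(23)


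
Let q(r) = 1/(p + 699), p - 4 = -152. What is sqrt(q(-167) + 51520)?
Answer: 3*sqrt(1737947119)/551 ≈ 226.98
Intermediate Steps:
p = -148 (p = 4 - 152 = -148)
q(r) = 1/551 (q(r) = 1/(-148 + 699) = 1/551)
sqrt(q(-167) + 51520) = sqrt(1/551 + 51520) = sqrt(28387521/551) = 3*sqrt(1737947119)/551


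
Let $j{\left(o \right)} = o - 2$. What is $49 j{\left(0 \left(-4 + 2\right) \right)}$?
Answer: $-98$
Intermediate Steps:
$j{\left(o \right)} = -2 + o$
$49 j{\left(0 \left(-4 + 2\right) \right)} = 49 \left(-2 + 0 \left(-4 + 2\right)\right) = 49 \left(-2 + 0 \left(-2\right)\right) = 49 \left(-2 + 0\right) = 49 \left(-2\right) = -98$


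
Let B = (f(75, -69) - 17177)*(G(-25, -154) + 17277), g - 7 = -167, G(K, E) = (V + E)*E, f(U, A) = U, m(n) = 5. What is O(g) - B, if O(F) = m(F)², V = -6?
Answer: 716864559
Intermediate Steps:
G(K, E) = E*(-6 + E) (G(K, E) = (-6 + E)*E = E*(-6 + E))
g = -160 (g = 7 - 167 = -160)
O(F) = 25 (O(F) = 5² = 25)
B = -716864534 (B = (75 - 17177)*(-154*(-6 - 154) + 17277) = -17102*(-154*(-160) + 17277) = -17102*(24640 + 17277) = -17102*41917 = -716864534)
O(g) - B = 25 - 1*(-716864534) = 25 + 716864534 = 716864559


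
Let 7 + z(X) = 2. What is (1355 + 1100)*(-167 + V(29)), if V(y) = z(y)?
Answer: -422260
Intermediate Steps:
z(X) = -5 (z(X) = -7 + 2 = -5)
V(y) = -5
(1355 + 1100)*(-167 + V(29)) = (1355 + 1100)*(-167 - 5) = 2455*(-172) = -422260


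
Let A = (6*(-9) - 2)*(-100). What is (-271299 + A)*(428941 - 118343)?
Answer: -82525578002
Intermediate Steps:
A = 5600 (A = (-54 - 2)*(-100) = -56*(-100) = 5600)
(-271299 + A)*(428941 - 118343) = (-271299 + 5600)*(428941 - 118343) = -265699*310598 = -82525578002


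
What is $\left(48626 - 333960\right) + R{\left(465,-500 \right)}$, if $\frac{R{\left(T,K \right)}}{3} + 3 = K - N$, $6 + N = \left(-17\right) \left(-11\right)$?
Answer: $-287386$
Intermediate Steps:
$N = 181$ ($N = -6 - -187 = -6 + 187 = 181$)
$R{\left(T,K \right)} = -552 + 3 K$ ($R{\left(T,K \right)} = -9 + 3 \left(K - 181\right) = -9 + 3 \left(-181 + K\right) = -9 + \left(-543 + 3 K\right) = -552 + 3 K$)
$\left(48626 - 333960\right) + R{\left(465,-500 \right)} = \left(48626 - 333960\right) + \left(-552 + 3 \left(-500\right)\right) = -285334 - 2052 = -287386$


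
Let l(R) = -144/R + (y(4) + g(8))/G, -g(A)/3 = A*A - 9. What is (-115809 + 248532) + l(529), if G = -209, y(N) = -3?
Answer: 14674046379/110561 ≈ 1.3272e+5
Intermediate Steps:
g(A) = 27 - 3*A**2 (g(A) = -3*(A*A - 9) = -3*(A**2 - 9) = -3*(-9 + A**2) = 27 - 3*A**2)
l(R) = 168/209 - 144/R (l(R) = -144/R + (-3 + (27 - 3*8**2))/(-209) = -144/R + (-3 + (27 - 3*64))*(-1/209) = -144/R + (-3 + (27 - 192))*(-1/209) = -144/R + (-3 - 165)*(-1/209) = -144/R - 168*(-1/209) = -144/R + 168/209 = 168/209 - 144/R)
(-115809 + 248532) + l(529) = (-115809 + 248532) + (168/209 - 144/529) = 132723 + (168/209 - 144*1/529) = 132723 + (168/209 - 144/529) = 132723 + 58776/110561 = 14674046379/110561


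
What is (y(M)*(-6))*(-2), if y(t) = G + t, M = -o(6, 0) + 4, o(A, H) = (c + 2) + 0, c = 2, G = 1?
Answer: 12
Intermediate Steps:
o(A, H) = 4 (o(A, H) = (2 + 2) + 0 = 4 + 0 = 4)
M = 0 (M = -1*4 + 4 = -4 + 4 = 0)
y(t) = 1 + t
(y(M)*(-6))*(-2) = ((1 + 0)*(-6))*(-2) = (1*(-6))*(-2) = -6*(-2) = 12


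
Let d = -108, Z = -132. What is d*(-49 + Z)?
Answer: 19548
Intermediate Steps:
d*(-49 + Z) = -108*(-49 - 132) = -108*(-181) = 19548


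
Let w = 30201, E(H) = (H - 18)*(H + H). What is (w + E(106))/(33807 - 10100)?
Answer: 48857/23707 ≈ 2.0609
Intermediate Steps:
E(H) = 2*H*(-18 + H) (E(H) = (-18 + H)*(2*H) = 2*H*(-18 + H))
(w + E(106))/(33807 - 10100) = (30201 + 2*106*(-18 + 106))/(33807 - 10100) = (30201 + 2*106*88)/23707 = (30201 + 18656)*(1/23707) = 48857*(1/23707) = 48857/23707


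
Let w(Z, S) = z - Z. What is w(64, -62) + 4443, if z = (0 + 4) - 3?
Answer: 4380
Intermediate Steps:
z = 1 (z = 4 - 3 = 1)
w(Z, S) = 1 - Z
w(64, -62) + 4443 = (1 - 1*64) + 4443 = (1 - 64) + 4443 = -63 + 4443 = 4380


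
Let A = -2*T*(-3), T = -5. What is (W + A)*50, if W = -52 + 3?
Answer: -3950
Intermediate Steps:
A = -30 (A = -2*(-5)*(-3) = 10*(-3) = -30)
W = -49
(W + A)*50 = (-49 - 30)*50 = -79*50 = -3950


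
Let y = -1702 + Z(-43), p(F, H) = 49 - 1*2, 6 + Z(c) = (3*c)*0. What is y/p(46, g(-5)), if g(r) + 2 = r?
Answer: -1708/47 ≈ -36.340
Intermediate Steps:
Z(c) = -6 (Z(c) = -6 + (3*c)*0 = -6 + 0 = -6)
g(r) = -2 + r
p(F, H) = 47 (p(F, H) = 49 - 2 = 47)
y = -1708 (y = -1702 - 6 = -1708)
y/p(46, g(-5)) = -1708/47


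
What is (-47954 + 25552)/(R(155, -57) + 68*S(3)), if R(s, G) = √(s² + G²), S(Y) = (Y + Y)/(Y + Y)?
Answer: 761668/11325 - 11201*√27274/11325 ≈ -96.085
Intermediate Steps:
S(Y) = 1 (S(Y) = (2*Y)/((2*Y)) = (2*Y)*(1/(2*Y)) = 1)
R(s, G) = √(G² + s²)
(-47954 + 25552)/(R(155, -57) + 68*S(3)) = (-47954 + 25552)/(√((-57)² + 155²) + 68*1) = -22402/(√(3249 + 24025) + 68) = -22402/(√27274 + 68) = -22402/(68 + √27274)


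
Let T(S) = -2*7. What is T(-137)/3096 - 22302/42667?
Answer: -34822165/66048516 ≈ -0.52722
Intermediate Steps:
T(S) = -14
T(-137)/3096 - 22302/42667 = -14/3096 - 22302/42667 = -14*1/3096 - 22302*1/42667 = -7/1548 - 22302/42667 = -34822165/66048516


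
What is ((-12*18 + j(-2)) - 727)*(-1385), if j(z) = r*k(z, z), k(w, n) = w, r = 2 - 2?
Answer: 1306055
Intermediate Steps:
r = 0
j(z) = 0 (j(z) = 0*z = 0)
((-12*18 + j(-2)) - 727)*(-1385) = ((-12*18 + 0) - 727)*(-1385) = ((-216 + 0) - 727)*(-1385) = (-216 - 727)*(-1385) = -943*(-1385) = 1306055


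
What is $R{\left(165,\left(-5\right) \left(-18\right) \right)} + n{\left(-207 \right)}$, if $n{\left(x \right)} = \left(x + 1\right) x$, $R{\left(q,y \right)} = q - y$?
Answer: $42717$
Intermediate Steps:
$n{\left(x \right)} = x \left(1 + x\right)$ ($n{\left(x \right)} = \left(1 + x\right) x = x \left(1 + x\right)$)
$R{\left(165,\left(-5\right) \left(-18\right) \right)} + n{\left(-207 \right)} = \left(165 - \left(-5\right) \left(-18\right)\right) - 207 \left(1 - 207\right) = \left(165 - 90\right) - -42642 = \left(165 - 90\right) + 42642 = 75 + 42642 = 42717$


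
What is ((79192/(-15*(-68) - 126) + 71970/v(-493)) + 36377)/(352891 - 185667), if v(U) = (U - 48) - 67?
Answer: 4939149665/22723734912 ≈ 0.21736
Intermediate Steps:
v(U) = -115 + U (v(U) = (-48 + U) - 67 = -115 + U)
((79192/(-15*(-68) - 126) + 71970/v(-493)) + 36377)/(352891 - 185667) = ((79192/(-15*(-68) - 126) + 71970/(-115 - 493)) + 36377)/(352891 - 185667) = ((79192/(1020 - 126) + 71970/(-608)) + 36377)/167224 = ((79192/894 + 71970*(-1/608)) + 36377)*(1/167224) = ((79192*(1/894) - 35985/304) + 36377)*(1/167224) = ((39596/447 - 35985/304) + 36377)*(1/167224) = (-4048111/135888 + 36377)*(1/167224) = (4939149665/135888)*(1/167224) = 4939149665/22723734912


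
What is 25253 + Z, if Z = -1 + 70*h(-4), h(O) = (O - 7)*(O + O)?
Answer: 31412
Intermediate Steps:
h(O) = 2*O*(-7 + O) (h(O) = (-7 + O)*(2*O) = 2*O*(-7 + O))
Z = 6159 (Z = -1 + 70*(2*(-4)*(-7 - 4)) = -1 + 70*(2*(-4)*(-11)) = -1 + 70*88 = -1 + 6160 = 6159)
25253 + Z = 25253 + 6159 = 31412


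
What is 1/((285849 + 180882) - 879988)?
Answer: -1/413257 ≈ -2.4198e-6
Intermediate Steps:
1/((285849 + 180882) - 879988) = 1/(466731 - 879988) = 1/(-413257) = -1/413257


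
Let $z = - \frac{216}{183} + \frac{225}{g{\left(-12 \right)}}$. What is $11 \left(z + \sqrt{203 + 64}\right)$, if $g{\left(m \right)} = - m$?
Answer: $\frac{47157}{244} + 11 \sqrt{267} \approx 373.01$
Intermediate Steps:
$z = \frac{4287}{244}$ ($z = - \frac{216}{183} + \frac{225}{\left(-1\right) \left(-12\right)} = \left(-216\right) \frac{1}{183} + \frac{225}{12} = - \frac{72}{61} + 225 \cdot \frac{1}{12} = - \frac{72}{61} + \frac{75}{4} = \frac{4287}{244} \approx 17.57$)
$11 \left(z + \sqrt{203 + 64}\right) = 11 \left(\frac{4287}{244} + \sqrt{203 + 64}\right) = 11 \left(\frac{4287}{244} + \sqrt{267}\right) = \frac{47157}{244} + 11 \sqrt{267}$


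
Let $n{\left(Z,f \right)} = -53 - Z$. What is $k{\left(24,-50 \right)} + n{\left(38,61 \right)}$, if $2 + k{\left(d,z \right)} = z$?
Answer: $-143$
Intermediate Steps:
$k{\left(d,z \right)} = -2 + z$
$k{\left(24,-50 \right)} + n{\left(38,61 \right)} = \left(-2 - 50\right) - 91 = -52 - 91 = -143$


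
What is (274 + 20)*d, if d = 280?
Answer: 82320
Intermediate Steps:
(274 + 20)*d = (274 + 20)*280 = 294*280 = 82320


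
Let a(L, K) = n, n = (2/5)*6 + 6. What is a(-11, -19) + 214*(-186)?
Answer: -198978/5 ≈ -39796.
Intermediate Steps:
n = 42/5 (n = (2*(1/5))*6 + 6 = (2/5)*6 + 6 = 12/5 + 6 = 42/5 ≈ 8.4000)
a(L, K) = 42/5
a(-11, -19) + 214*(-186) = 42/5 + 214*(-186) = 42/5 - 39804 = -198978/5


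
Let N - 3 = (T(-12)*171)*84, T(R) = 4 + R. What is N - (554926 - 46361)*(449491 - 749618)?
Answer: 152633972846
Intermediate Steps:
N = -114909 (N = 3 + ((4 - 12)*171)*84 = 3 - 8*171*84 = 3 - 1368*84 = 3 - 114912 = -114909)
N - (554926 - 46361)*(449491 - 749618) = -114909 - (554926 - 46361)*(449491 - 749618) = -114909 - 508565*(-300127) = -114909 - 1*(-152634087755) = -114909 + 152634087755 = 152633972846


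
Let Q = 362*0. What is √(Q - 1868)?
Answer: 2*I*√467 ≈ 43.22*I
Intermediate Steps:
Q = 0
√(Q - 1868) = √(0 - 1868) = √(-1868) = 2*I*√467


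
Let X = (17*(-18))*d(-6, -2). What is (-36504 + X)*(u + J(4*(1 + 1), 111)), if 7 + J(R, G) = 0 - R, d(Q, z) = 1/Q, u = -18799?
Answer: 685826742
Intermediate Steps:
d(Q, z) = 1/Q
J(R, G) = -7 - R (J(R, G) = -7 + (0 - R) = -7 - R)
X = 51 (X = (17*(-18))/(-6) = -306*(-⅙) = 51)
(-36504 + X)*(u + J(4*(1 + 1), 111)) = (-36504 + 51)*(-18799 + (-7 - 4*(1 + 1))) = -36453*(-18799 + (-7 - 4*2)) = -36453*(-18799 + (-7 - 1*8)) = -36453*(-18799 + (-7 - 8)) = -36453*(-18799 - 15) = -36453*(-18814) = 685826742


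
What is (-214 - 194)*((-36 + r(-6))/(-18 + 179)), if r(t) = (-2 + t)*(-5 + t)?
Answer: -21216/161 ≈ -131.78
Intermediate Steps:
r(t) = (-5 + t)*(-2 + t)
(-214 - 194)*((-36 + r(-6))/(-18 + 179)) = (-214 - 194)*((-36 + (10 + (-6)**2 - 7*(-6)))/(-18 + 179)) = -408*(-36 + (10 + 36 + 42))/161 = -408*(-36 + 88)/161 = -21216/161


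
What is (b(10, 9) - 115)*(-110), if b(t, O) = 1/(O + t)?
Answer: 240240/19 ≈ 12644.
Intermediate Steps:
(b(10, 9) - 115)*(-110) = (1/(9 + 10) - 115)*(-110) = (1/19 - 115)*(-110) = -2184/19*(-110) = 240240/19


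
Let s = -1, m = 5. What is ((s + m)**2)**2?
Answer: 256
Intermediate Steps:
((s + m)**2)**2 = ((-1 + 5)**2)**2 = (4**2)**2 = 16**2 = 256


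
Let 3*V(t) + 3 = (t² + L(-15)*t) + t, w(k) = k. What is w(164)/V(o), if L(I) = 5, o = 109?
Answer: 123/3133 ≈ 0.039259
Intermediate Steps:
V(t) = -1 + 2*t + t²/3 (V(t) = -1 + ((t² + 5*t) + t)/3 = -1 + (t² + 6*t)/3 = -1 + (2*t + t²/3) = -1 + 2*t + t²/3)
w(164)/V(o) = 164/(-1 + 2*109 + (⅓)*109²) = 164/(-1 + 218 + (⅓)*11881) = 164/(-1 + 218 + 11881/3) = 164/(12532/3) = 164*(3/12532) = 123/3133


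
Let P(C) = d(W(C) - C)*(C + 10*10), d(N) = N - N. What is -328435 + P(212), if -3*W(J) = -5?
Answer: -328435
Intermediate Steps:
W(J) = 5/3 (W(J) = -⅓*(-5) = 5/3)
d(N) = 0
P(C) = 0 (P(C) = 0*(C + 10*10) = 0*(C + 100) = 0*(100 + C) = 0)
-328435 + P(212) = -328435 + 0 = -328435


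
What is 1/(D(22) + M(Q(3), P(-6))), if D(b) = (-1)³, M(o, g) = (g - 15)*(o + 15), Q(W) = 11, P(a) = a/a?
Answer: -1/365 ≈ -0.0027397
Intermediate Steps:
P(a) = 1
M(o, g) = (-15 + g)*(15 + o)
D(b) = -1
1/(D(22) + M(Q(3), P(-6))) = 1/(-1 + (-225 - 15*11 + 15*1 + 1*11)) = 1/(-1 + (-225 - 165 + 15 + 11)) = 1/(-1 - 364) = 1/(-365) = -1/365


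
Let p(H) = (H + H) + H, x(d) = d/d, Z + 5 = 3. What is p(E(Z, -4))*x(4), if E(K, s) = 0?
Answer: 0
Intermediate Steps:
Z = -2 (Z = -5 + 3 = -2)
x(d) = 1
p(H) = 3*H (p(H) = 2*H + H = 3*H)
p(E(Z, -4))*x(4) = (3*0)*1 = 0*1 = 0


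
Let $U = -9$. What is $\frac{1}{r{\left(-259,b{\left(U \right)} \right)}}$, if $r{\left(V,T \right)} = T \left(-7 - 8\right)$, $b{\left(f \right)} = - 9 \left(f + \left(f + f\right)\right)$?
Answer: $- \frac{1}{3645} \approx -0.00027435$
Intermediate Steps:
$b{\left(f \right)} = - 27 f$ ($b{\left(f \right)} = - 9 \left(f + 2 f\right) = - 9 \cdot 3 f = - 27 f$)
$r{\left(V,T \right)} = - 15 T$ ($r{\left(V,T \right)} = T \left(-15\right) = - 15 T$)
$\frac{1}{r{\left(-259,b{\left(U \right)} \right)}} = \frac{1}{\left(-15\right) \left(\left(-27\right) \left(-9\right)\right)} = \frac{1}{\left(-15\right) 243} = \frac{1}{-3645} = - \frac{1}{3645}$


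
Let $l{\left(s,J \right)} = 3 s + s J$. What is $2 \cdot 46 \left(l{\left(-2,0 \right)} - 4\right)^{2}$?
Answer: $9200$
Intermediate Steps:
$l{\left(s,J \right)} = 3 s + J s$
$2 \cdot 46 \left(l{\left(-2,0 \right)} - 4\right)^{2} = 2 \cdot 46 \left(- 2 \left(3 + 0\right) - 4\right)^{2} = 92 \left(\left(-2\right) 3 - 4\right)^{2} = 92 \left(-6 - 4\right)^{2} = 92 \left(-10\right)^{2} = 92 \cdot 100 = 9200$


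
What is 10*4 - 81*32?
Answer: -2552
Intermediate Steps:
10*4 - 81*32 = 40 - 2592 = -2552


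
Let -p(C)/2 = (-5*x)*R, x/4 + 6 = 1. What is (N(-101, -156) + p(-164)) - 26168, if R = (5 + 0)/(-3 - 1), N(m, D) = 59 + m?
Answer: -25960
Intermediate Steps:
x = -20 (x = -24 + 4*1 = -24 + 4 = -20)
R = -5/4 (R = 5/(-4) = 5*(-¼) = -5/4 ≈ -1.2500)
p(C) = 250 (p(C) = -2*(-5*(-20))*(-5)/4 = -200*(-5)/4 = -2*(-125) = 250)
(N(-101, -156) + p(-164)) - 26168 = ((59 - 101) + 250) - 26168 = (-42 + 250) - 26168 = 208 - 26168 = -25960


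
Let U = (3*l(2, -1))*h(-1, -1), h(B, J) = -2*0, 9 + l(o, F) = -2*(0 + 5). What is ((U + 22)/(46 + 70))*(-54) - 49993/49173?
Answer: -16054178/1426017 ≈ -11.258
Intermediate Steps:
l(o, F) = -19 (l(o, F) = -9 - 2*(0 + 5) = -9 - 2*5 = -9 - 10 = -19)
h(B, J) = 0
U = 0 (U = (3*(-19))*0 = -57*0 = 0)
((U + 22)/(46 + 70))*(-54) - 49993/49173 = ((0 + 22)/(46 + 70))*(-54) - 49993/49173 = (22/116)*(-54) - 49993*1/49173 = (22*(1/116))*(-54) - 49993/49173 = (11/58)*(-54) - 49993/49173 = -297/29 - 49993/49173 = -16054178/1426017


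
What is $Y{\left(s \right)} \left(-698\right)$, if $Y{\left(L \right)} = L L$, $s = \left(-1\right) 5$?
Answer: $-17450$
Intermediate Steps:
$s = -5$
$Y{\left(L \right)} = L^{2}$
$Y{\left(s \right)} \left(-698\right) = \left(-5\right)^{2} \left(-698\right) = 25 \left(-698\right) = -17450$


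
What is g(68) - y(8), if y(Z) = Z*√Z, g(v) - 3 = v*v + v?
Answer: 4695 - 16*√2 ≈ 4672.4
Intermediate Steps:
g(v) = 3 + v + v² (g(v) = 3 + (v*v + v) = 3 + (v² + v) = 3 + (v + v²) = 3 + v + v²)
y(Z) = Z^(3/2)
g(68) - y(8) = (3 + 68 + 68²) - 8^(3/2) = (3 + 68 + 4624) - 16*√2 = 4695 - 16*√2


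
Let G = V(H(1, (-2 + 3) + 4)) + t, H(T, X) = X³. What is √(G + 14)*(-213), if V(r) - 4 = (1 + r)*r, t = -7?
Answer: -213*√15761 ≈ -26741.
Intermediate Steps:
V(r) = 4 + r*(1 + r) (V(r) = 4 + (1 + r)*r = 4 + r*(1 + r))
G = 15747 (G = (4 + ((-2 + 3) + 4)³ + (((-2 + 3) + 4)³)²) - 7 = (4 + (1 + 4)³ + ((1 + 4)³)²) - 7 = (4 + 5³ + (5³)²) - 7 = (4 + 125 + 125²) - 7 = (4 + 125 + 15625) - 7 = 15754 - 7 = 15747)
√(G + 14)*(-213) = √(15747 + 14)*(-213) = √15761*(-213) = -213*√15761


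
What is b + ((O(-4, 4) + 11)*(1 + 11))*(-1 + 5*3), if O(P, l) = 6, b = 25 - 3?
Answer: 2878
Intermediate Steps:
b = 22
b + ((O(-4, 4) + 11)*(1 + 11))*(-1 + 5*3) = 22 + ((6 + 11)*(1 + 11))*(-1 + 5*3) = 22 + (17*12)*(-1 + 15) = 22 + 204*14 = 22 + 2856 = 2878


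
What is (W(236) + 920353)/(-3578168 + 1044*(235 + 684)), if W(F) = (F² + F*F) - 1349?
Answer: -257599/654683 ≈ -0.39347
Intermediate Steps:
W(F) = -1349 + 2*F² (W(F) = (F² + F²) - 1349 = 2*F² - 1349 = -1349 + 2*F²)
(W(236) + 920353)/(-3578168 + 1044*(235 + 684)) = ((-1349 + 2*236²) + 920353)/(-3578168 + 1044*(235 + 684)) = ((-1349 + 2*55696) + 920353)/(-3578168 + 1044*919) = ((-1349 + 111392) + 920353)/(-3578168 + 959436) = (110043 + 920353)/(-2618732) = 1030396*(-1/2618732) = -257599/654683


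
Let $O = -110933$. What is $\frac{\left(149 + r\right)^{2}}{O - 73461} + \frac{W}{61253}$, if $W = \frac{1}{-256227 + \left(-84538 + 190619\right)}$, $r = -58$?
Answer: $- \frac{2719981092999}{60566138443199} \approx -0.044909$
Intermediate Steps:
$W = - \frac{1}{150146}$ ($W = \frac{1}{-256227 + 106081} = \frac{1}{-150146} = - \frac{1}{150146} \approx -6.6602 \cdot 10^{-6}$)
$\frac{\left(149 + r\right)^{2}}{O - 73461} + \frac{W}{61253} = \frac{\left(149 - 58\right)^{2}}{-110933 - 73461} - \frac{1}{150146 \cdot 61253} = \frac{91^{2}}{-184394} - \frac{1}{9196892938} = 8281 \left(- \frac{1}{184394}\right) - \frac{1}{9196892938} = - \frac{1183}{26342} - \frac{1}{9196892938} = - \frac{2719981092999}{60566138443199}$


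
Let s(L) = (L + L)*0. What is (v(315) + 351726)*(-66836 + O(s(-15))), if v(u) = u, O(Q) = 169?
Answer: -23469517347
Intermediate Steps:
s(L) = 0 (s(L) = (2*L)*0 = 0)
(v(315) + 351726)*(-66836 + O(s(-15))) = (315 + 351726)*(-66836 + 169) = 352041*(-66667) = -23469517347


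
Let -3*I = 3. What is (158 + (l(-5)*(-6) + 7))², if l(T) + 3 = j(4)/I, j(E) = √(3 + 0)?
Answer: 33597 + 2196*√3 ≈ 37401.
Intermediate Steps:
j(E) = √3
I = -1 (I = -⅓*3 = -1)
l(T) = -3 - √3 (l(T) = -3 + √3/(-1) = -3 + √3*(-1) = -3 - √3)
(158 + (l(-5)*(-6) + 7))² = (158 + ((-3 - √3)*(-6) + 7))² = (158 + ((18 + 6*√3) + 7))² = (158 + (25 + 6*√3))² = (183 + 6*√3)²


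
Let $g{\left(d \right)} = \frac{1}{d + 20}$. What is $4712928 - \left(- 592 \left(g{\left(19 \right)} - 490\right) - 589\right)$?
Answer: $\frac{172514635}{39} \approx 4.4235 \cdot 10^{6}$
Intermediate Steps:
$g{\left(d \right)} = \frac{1}{20 + d}$
$4712928 - \left(- 592 \left(g{\left(19 \right)} - 490\right) - 589\right) = 4712928 - \left(- 592 \left(\frac{1}{20 + 19} - 490\right) - 589\right) = 4712928 - \left(- 592 \left(\frac{1}{39} - 490\right) - 589\right) = 4712928 - \left(\left(-592\right) \left(- \frac{19109}{39}\right) - 589\right) = 4712928 - \left(\frac{11312528}{39} - 589\right) = 4712928 - \frac{11289557}{39} = \frac{172514635}{39}$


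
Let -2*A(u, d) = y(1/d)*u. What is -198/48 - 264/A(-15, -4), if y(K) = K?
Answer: 5467/40 ≈ 136.68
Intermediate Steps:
A(u, d) = -u/(2*d)
-198/48 - 264/A(-15, -4) = -198/48 - 264/((-½*(-15)/(-4))) = -198*1/48 - 264/((-½*(-15)*(-¼))) = -33/8 - 264/(-15/8) = -33/8 - 264*(-8/15) = -33/8 + 704/5 = 5467/40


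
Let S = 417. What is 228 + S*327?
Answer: 136587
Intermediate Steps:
228 + S*327 = 228 + 417*327 = 228 + 136359 = 136587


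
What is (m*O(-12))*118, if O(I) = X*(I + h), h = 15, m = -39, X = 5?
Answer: -69030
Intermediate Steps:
O(I) = 75 + 5*I (O(I) = 5*(I + 15) = 5*(15 + I) = 75 + 5*I)
(m*O(-12))*118 = -39*(75 + 5*(-12))*118 = -39*(75 - 60)*118 = -39*15*118 = -585*118 = -69030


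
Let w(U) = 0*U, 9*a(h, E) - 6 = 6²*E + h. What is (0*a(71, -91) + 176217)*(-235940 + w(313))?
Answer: -41576638980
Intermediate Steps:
a(h, E) = ⅔ + 4*E + h/9 (a(h, E) = ⅔ + (6²*E + h)/9 = ⅔ + (36*E + h)/9 = ⅔ + (h + 36*E)/9 = ⅔ + (4*E + h/9) = ⅔ + 4*E + h/9)
w(U) = 0
(0*a(71, -91) + 176217)*(-235940 + w(313)) = (0*(⅔ + 4*(-91) + (⅑)*71) + 176217)*(-235940 + 0) = (0*(⅔ - 364 + 71/9) + 176217)*(-235940) = (0*(-3199/9) + 176217)*(-235940) = (0 + 176217)*(-235940) = 176217*(-235940) = -41576638980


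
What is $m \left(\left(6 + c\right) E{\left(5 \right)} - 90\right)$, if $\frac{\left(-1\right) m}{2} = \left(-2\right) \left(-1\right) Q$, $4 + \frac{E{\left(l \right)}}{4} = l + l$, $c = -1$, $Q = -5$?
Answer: $600$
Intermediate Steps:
$E{\left(l \right)} = -16 + 8 l$ ($E{\left(l \right)} = -16 + 4 \left(l + l\right) = -16 + 4 \cdot 2 l = -16 + 8 l$)
$m = 20$ ($m = - 2 \left(-2\right) \left(-1\right) \left(-5\right) = - 2 \cdot 2 \left(-5\right) = \left(-2\right) \left(-10\right) = 20$)
$m \left(\left(6 + c\right) E{\left(5 \right)} - 90\right) = 20 \left(\left(6 - 1\right) \left(-16 + 8 \cdot 5\right) - 90\right) = 20 \left(5 \left(-16 + 40\right) - 90\right) = 20 \left(5 \cdot 24 - 90\right) = 20 \left(120 - 90\right) = 20 \cdot 30 = 600$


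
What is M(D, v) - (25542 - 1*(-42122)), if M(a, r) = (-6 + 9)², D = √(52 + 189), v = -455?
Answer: -67655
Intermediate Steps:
D = √241 ≈ 15.524
M(a, r) = 9 (M(a, r) = 3² = 9)
M(D, v) - (25542 - 1*(-42122)) = 9 - (25542 - 1*(-42122)) = 9 - (25542 + 42122) = 9 - 1*67664 = 9 - 67664 = -67655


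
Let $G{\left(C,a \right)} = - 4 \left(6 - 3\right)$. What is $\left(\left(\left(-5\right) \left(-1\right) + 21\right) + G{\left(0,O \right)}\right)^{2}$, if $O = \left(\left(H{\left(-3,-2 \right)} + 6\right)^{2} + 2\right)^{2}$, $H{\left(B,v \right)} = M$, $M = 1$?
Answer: $196$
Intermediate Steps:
$H{\left(B,v \right)} = 1$
$O = 2601$ ($O = \left(\left(1 + 6\right)^{2} + 2\right)^{2} = \left(7^{2} + 2\right)^{2} = \left(49 + 2\right)^{2} = 51^{2} = 2601$)
$G{\left(C,a \right)} = -12$ ($G{\left(C,a \right)} = \left(-4\right) 3 = -12$)
$\left(\left(\left(-5\right) \left(-1\right) + 21\right) + G{\left(0,O \right)}\right)^{2} = \left(\left(\left(-5\right) \left(-1\right) + 21\right) - 12\right)^{2} = \left(\left(5 + 21\right) - 12\right)^{2} = \left(26 - 12\right)^{2} = 14^{2} = 196$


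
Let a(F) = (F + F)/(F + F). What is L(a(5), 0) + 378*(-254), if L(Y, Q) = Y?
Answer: -96011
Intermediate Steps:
a(F) = 1 (a(F) = (2*F)/((2*F)) = (2*F)*(1/(2*F)) = 1)
L(a(5), 0) + 378*(-254) = 1 + 378*(-254) = 1 - 96012 = -96011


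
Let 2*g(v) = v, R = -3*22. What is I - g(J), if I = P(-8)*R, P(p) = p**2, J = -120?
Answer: -4164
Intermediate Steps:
R = -66
g(v) = v/2
I = -4224 (I = (-8)**2*(-66) = 64*(-66) = -4224)
I - g(J) = -4224 - (-120)/2 = -4224 - 1*(-60) = -4224 + 60 = -4164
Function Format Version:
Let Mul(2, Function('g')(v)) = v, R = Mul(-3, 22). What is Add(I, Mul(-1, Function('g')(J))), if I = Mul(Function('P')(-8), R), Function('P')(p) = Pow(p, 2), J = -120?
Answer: -4164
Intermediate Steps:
R = -66
Function('g')(v) = Mul(Rational(1, 2), v)
I = -4224 (I = Mul(Pow(-8, 2), -66) = Mul(64, -66) = -4224)
Add(I, Mul(-1, Function('g')(J))) = Add(-4224, Mul(-1, Mul(Rational(1, 2), -120))) = Add(-4224, Mul(-1, -60)) = Add(-4224, 60) = -4164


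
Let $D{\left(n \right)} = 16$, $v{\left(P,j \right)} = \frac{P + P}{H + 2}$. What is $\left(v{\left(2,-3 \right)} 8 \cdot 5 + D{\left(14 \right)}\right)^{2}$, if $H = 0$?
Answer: $9216$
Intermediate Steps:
$v{\left(P,j \right)} = P$ ($v{\left(P,j \right)} = \frac{P + P}{0 + 2} = \frac{2 P}{2} = 2 P \frac{1}{2} = P$)
$\left(v{\left(2,-3 \right)} 8 \cdot 5 + D{\left(14 \right)}\right)^{2} = \left(2 \cdot 8 \cdot 5 + 16\right)^{2} = \left(16 \cdot 5 + 16\right)^{2} = \left(80 + 16\right)^{2} = 96^{2} = 9216$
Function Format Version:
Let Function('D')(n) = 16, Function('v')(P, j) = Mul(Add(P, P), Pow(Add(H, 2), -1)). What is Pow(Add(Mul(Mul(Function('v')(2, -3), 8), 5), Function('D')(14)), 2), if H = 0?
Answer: 9216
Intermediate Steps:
Function('v')(P, j) = P (Function('v')(P, j) = Mul(Add(P, P), Pow(Add(0, 2), -1)) = Mul(Mul(2, P), Pow(2, -1)) = Mul(Mul(2, P), Rational(1, 2)) = P)
Pow(Add(Mul(Mul(Function('v')(2, -3), 8), 5), Function('D')(14)), 2) = Pow(Add(Mul(Mul(2, 8), 5), 16), 2) = Pow(Add(Mul(16, 5), 16), 2) = Pow(Add(80, 16), 2) = Pow(96, 2) = 9216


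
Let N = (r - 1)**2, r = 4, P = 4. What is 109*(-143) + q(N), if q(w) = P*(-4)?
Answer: -15603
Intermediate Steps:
N = 9 (N = (4 - 1)**2 = 3**2 = 9)
q(w) = -16 (q(w) = 4*(-4) = -16)
109*(-143) + q(N) = 109*(-143) - 16 = -15587 - 16 = -15603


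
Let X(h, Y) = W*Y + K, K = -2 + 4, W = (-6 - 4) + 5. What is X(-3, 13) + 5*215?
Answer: 1012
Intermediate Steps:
W = -5 (W = -10 + 5 = -5)
K = 2
X(h, Y) = 2 - 5*Y (X(h, Y) = -5*Y + 2 = 2 - 5*Y)
X(-3, 13) + 5*215 = (2 - 5*13) + 5*215 = (2 - 65) + 1075 = -63 + 1075 = 1012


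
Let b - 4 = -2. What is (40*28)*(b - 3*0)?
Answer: 2240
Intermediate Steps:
b = 2 (b = 4 - 2 = 2)
(40*28)*(b - 3*0) = (40*28)*(2 - 3*0) = 1120*(2 + 0) = 1120*2 = 2240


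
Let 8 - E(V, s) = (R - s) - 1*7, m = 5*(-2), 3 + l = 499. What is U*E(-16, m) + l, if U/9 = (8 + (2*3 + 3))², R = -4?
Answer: 23905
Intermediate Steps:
l = 496 (l = -3 + 499 = 496)
m = -10
E(V, s) = 19 + s (E(V, s) = 8 - ((-4 - s) - 1*7) = 8 - ((-4 - s) - 7) = 8 - (-11 - s) = 8 + (11 + s) = 19 + s)
U = 2601 (U = 9*(8 + (2*3 + 3))² = 9*(8 + (6 + 3))² = 9*(8 + 9)² = 9*17² = 9*289 = 2601)
U*E(-16, m) + l = 2601*(19 - 10) + 496 = 2601*9 + 496 = 23409 + 496 = 23905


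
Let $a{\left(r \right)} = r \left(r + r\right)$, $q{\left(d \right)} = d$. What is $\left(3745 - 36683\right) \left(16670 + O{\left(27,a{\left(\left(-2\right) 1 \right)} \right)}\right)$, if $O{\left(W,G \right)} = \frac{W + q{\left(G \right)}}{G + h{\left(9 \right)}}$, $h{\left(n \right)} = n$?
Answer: $- \frac{9335452650}{17} \approx -5.4914 \cdot 10^{8}$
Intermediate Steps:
$a{\left(r \right)} = 2 r^{2}$ ($a{\left(r \right)} = r 2 r = 2 r^{2}$)
$O{\left(W,G \right)} = \frac{G + W}{9 + G}$ ($O{\left(W,G \right)} = \frac{W + G}{G + 9} = \frac{G + W}{9 + G}$)
$\left(3745 - 36683\right) \left(16670 + O{\left(27,a{\left(\left(-2\right) 1 \right)} \right)}\right) = \left(3745 - 36683\right) \left(16670 + \frac{2 \left(\left(-2\right) 1\right)^{2} + 27}{9 + 2 \left(\left(-2\right) 1\right)^{2}}\right) = - 32938 \left(16670 + \frac{2 \left(-2\right)^{2} + 27}{9 + 2 \left(-2\right)^{2}}\right) = - 32938 \left(16670 + \frac{2 \cdot 4 + 27}{9 + 2 \cdot 4}\right) = - 32938 \left(16670 + \frac{8 + 27}{9 + 8}\right) = - 32938 \left(16670 + \frac{1}{17} \cdot 35\right) = - 32938 \left(16670 + \frac{35}{17}\right) = \left(-32938\right) \frac{283425}{17} = - \frac{9335452650}{17}$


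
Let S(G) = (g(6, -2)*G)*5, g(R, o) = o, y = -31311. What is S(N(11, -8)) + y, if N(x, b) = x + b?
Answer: -31341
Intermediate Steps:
N(x, b) = b + x
S(G) = -10*G (S(G) = -2*G*5 = -10*G)
S(N(11, -8)) + y = -10*(-8 + 11) - 31311 = -10*3 - 31311 = -30 - 31311 = -31341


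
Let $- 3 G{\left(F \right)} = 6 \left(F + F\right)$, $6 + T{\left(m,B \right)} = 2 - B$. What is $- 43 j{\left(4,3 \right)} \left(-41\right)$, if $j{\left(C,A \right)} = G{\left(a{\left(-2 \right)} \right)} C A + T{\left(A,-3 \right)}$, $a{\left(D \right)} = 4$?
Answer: $-340259$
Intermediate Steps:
$T{\left(m,B \right)} = -4 - B$ ($T{\left(m,B \right)} = -6 - \left(-2 + B\right) = -4 - B$)
$G{\left(F \right)} = - 4 F$ ($G{\left(F \right)} = - \frac{6 \left(F + F\right)}{3} = - \frac{6 \cdot 2 F}{3} = - \frac{12 F}{3} = - 4 F$)
$j{\left(C,A \right)} = -1 - 16 A C$ ($j{\left(C,A \right)} = \left(-4\right) 4 C A - 1 = - 16 C A + \left(-4 + 3\right) = - 16 A C - 1 = -1 - 16 A C$)
$- 43 j{\left(4,3 \right)} \left(-41\right) = - 43 \left(-1 - 48 \cdot 4\right) \left(-41\right) = - 43 \left(-1 - 192\right) \left(-41\right) = \left(-43\right) \left(-193\right) \left(-41\right) = 8299 \left(-41\right) = -340259$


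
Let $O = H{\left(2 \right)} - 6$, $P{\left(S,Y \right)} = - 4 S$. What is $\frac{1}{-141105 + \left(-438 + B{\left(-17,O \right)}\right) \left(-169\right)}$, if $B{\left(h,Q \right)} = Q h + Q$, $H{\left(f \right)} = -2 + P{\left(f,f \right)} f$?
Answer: $- \frac{1}{131979} \approx -7.577 \cdot 10^{-6}$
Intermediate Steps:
$H{\left(f \right)} = -2 - 4 f^{2}$ ($H{\left(f \right)} = -2 + - 4 f f = -2 - 4 f^{2}$)
$O = -24$ ($O = \left(-2 - 4 \cdot 2^{2}\right) - 6 = \left(-2 - 16\right) - 6 = -18 - 6 = -24$)
$B{\left(h,Q \right)} = Q + Q h$
$\frac{1}{-141105 + \left(-438 + B{\left(-17,O \right)}\right) \left(-169\right)} = \frac{1}{-141105 + \left(-438 - 24 \left(1 - 17\right)\right) \left(-169\right)} = \frac{1}{-141105 + \left(-438 - -384\right) \left(-169\right)} = \frac{1}{-141105 + \left(-438 + 384\right) \left(-169\right)} = \frac{1}{-141105 - -9126} = \frac{1}{-141105 + 9126} = \frac{1}{-131979} = - \frac{1}{131979}$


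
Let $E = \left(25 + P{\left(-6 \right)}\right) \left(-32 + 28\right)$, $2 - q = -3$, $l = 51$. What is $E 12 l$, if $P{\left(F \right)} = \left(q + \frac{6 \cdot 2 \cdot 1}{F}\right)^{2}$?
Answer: $-83232$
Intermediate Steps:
$q = 5$ ($q = 2 - -3 = 2 + 3 = 5$)
$P{\left(F \right)} = \left(5 + \frac{12}{F}\right)^{2}$ ($P{\left(F \right)} = \left(5 + \frac{6 \cdot 2 \cdot 1}{F}\right)^{2} = \left(5 + \frac{12 \cdot 1}{F}\right)^{2} = \left(5 + \frac{12}{F}\right)^{2}$)
$E = -136$ ($E = \left(25 + \frac{\left(12 + 5 \left(-6\right)\right)^{2}}{36}\right) \left(-32 + 28\right) = \left(25 + \frac{\left(12 - 30\right)^{2}}{36}\right) \left(-4\right) = \left(25 + \frac{\left(-18\right)^{2}}{36}\right) \left(-4\right) = \left(25 + \frac{1}{36} \cdot 324\right) \left(-4\right) = \left(25 + 9\right) \left(-4\right) = 34 \left(-4\right) = -136$)
$E 12 l = \left(-136\right) 12 \cdot 51 = \left(-1632\right) 51 = -83232$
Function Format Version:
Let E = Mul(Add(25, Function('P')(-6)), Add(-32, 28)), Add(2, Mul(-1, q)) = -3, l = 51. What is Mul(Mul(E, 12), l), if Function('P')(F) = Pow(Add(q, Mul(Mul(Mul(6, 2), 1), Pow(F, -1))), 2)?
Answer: -83232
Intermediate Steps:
q = 5 (q = Add(2, Mul(-1, -3)) = Add(2, 3) = 5)
Function('P')(F) = Pow(Add(5, Mul(12, Pow(F, -1))), 2) (Function('P')(F) = Pow(Add(5, Mul(Mul(Mul(6, 2), 1), Pow(F, -1))), 2) = Pow(Add(5, Mul(Mul(12, 1), Pow(F, -1))), 2) = Pow(Add(5, Mul(12, Pow(F, -1))), 2))
E = -136 (E = Mul(Add(25, Mul(Pow(-6, -2), Pow(Add(12, Mul(5, -6)), 2))), Add(-32, 28)) = Mul(Add(25, Mul(Rational(1, 36), Pow(Add(12, -30), 2))), -4) = Mul(Add(25, Mul(Rational(1, 36), Pow(-18, 2))), -4) = Mul(Add(25, Mul(Rational(1, 36), 324)), -4) = Mul(Add(25, 9), -4) = Mul(34, -4) = -136)
Mul(Mul(E, 12), l) = Mul(Mul(-136, 12), 51) = Mul(-1632, 51) = -83232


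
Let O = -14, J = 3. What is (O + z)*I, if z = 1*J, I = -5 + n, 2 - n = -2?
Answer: 11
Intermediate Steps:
n = 4 (n = 2 - 1*(-2) = 2 + 2 = 4)
I = -1 (I = -5 + 4 = -1)
z = 3 (z = 1*3 = 3)
(O + z)*I = (-14 + 3)*(-1) = -11*(-1) = 11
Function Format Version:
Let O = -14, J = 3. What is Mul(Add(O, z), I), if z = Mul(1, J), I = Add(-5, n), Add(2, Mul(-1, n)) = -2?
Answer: 11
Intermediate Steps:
n = 4 (n = Add(2, Mul(-1, -2)) = Add(2, 2) = 4)
I = -1 (I = Add(-5, 4) = -1)
z = 3 (z = Mul(1, 3) = 3)
Mul(Add(O, z), I) = Mul(Add(-14, 3), -1) = Mul(-11, -1) = 11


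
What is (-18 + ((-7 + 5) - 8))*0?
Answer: 0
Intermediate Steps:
(-18 + ((-7 + 5) - 8))*0 = (-18 + (-2 - 8))*0 = (-18 - 10)*0 = -28*0 = 0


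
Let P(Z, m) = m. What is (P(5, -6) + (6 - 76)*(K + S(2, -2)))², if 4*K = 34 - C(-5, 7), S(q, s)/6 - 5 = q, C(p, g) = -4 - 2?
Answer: 13293316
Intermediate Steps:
C(p, g) = -6
S(q, s) = 30 + 6*q
K = 10 (K = (34 - 1*(-6))/4 = (34 + 6)/4 = (¼)*40 = 10)
(P(5, -6) + (6 - 76)*(K + S(2, -2)))² = (-6 + (6 - 76)*(10 + (30 + 6*2)))² = (-6 - 70*(10 + (30 + 12)))² = (-6 - 70*(10 + 42))² = (-6 - 70*52)² = (-6 - 3640)² = (-3646)² = 13293316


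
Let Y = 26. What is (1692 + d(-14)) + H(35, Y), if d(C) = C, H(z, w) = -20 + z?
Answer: 1693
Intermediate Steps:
(1692 + d(-14)) + H(35, Y) = (1692 - 14) + (-20 + 35) = 1678 + 15 = 1693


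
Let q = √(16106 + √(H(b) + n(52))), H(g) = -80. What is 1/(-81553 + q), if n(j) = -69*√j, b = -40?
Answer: -1/(81553 - √(16106 + I*√(80 + 138*√13))) ≈ -1.2281e-5 - 1.4281e-11*I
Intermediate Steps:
q = √(16106 + √(-80 - 138*√13)) ≈ 126.91 + 0.0947*I
1/(-81553 + q) = 1/(-81553 + √(16106 + I*√2*√(40 + 69*√13)))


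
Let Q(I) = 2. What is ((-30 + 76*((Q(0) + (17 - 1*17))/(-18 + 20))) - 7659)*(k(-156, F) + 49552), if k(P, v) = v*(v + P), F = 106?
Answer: -336890476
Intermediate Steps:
k(P, v) = v*(P + v)
((-30 + 76*((Q(0) + (17 - 1*17))/(-18 + 20))) - 7659)*(k(-156, F) + 49552) = ((-30 + 76*((2 + (17 - 1*17))/(-18 + 20))) - 7659)*(106*(-156 + 106) + 49552) = ((-30 + 76*((2 + (17 - 17))/2)) - 7659)*(106*(-50) + 49552) = ((-30 + 76*((2 + 0)*(½))) - 7659)*(-5300 + 49552) = ((-30 + 76*(2*(½))) - 7659)*44252 = ((-30 + 76*1) - 7659)*44252 = ((-30 + 76) - 7659)*44252 = (46 - 7659)*44252 = -7613*44252 = -336890476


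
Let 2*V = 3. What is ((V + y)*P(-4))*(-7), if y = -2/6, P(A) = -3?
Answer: 49/2 ≈ 24.500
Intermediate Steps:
y = -1/3 (y = -2*1/6 = -1/3 ≈ -0.33333)
V = 3/2 (V = (1/2)*3 = 3/2 ≈ 1.5000)
((V + y)*P(-4))*(-7) = ((3/2 - 1/3)*(-3))*(-7) = ((7/6)*(-3))*(-7) = -7/2*(-7) = 49/2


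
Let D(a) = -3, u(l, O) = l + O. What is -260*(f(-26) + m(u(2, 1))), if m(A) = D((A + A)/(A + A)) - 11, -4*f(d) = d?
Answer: 1950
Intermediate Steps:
u(l, O) = O + l
f(d) = -d/4
m(A) = -14 (m(A) = -3 - 11 = -14)
-260*(f(-26) + m(u(2, 1))) = -260*(-¼*(-26) - 14) = -260*(13/2 - 14) = -260*(-15/2) = 1950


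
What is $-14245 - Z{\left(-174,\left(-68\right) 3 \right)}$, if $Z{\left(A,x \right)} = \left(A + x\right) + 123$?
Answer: $-13990$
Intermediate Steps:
$Z{\left(A,x \right)} = 123 + A + x$
$-14245 - Z{\left(-174,\left(-68\right) 3 \right)} = -14245 - \left(123 - 174 - 204\right) = -14245 - -255 = -14245 + 255 = -13990$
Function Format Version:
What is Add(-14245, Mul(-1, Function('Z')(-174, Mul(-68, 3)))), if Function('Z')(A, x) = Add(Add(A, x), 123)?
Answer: -13990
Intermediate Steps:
Function('Z')(A, x) = Add(123, A, x)
Add(-14245, Mul(-1, Function('Z')(-174, Mul(-68, 3)))) = Add(-14245, Mul(-1, Add(123, -174, Mul(-68, 3)))) = Add(-14245, Mul(-1, Add(123, -174, -204))) = Add(-14245, Mul(-1, -255)) = Add(-14245, 255) = -13990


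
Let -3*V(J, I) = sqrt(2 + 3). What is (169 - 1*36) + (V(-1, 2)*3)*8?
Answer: 133 - 8*sqrt(5) ≈ 115.11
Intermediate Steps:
V(J, I) = -sqrt(5)/3 (V(J, I) = -sqrt(2 + 3)/3 = -sqrt(5)/3)
(169 - 1*36) + (V(-1, 2)*3)*8 = (169 - 1*36) + (-sqrt(5)/3*3)*8 = (169 - 36) - sqrt(5)*8 = 133 - 8*sqrt(5)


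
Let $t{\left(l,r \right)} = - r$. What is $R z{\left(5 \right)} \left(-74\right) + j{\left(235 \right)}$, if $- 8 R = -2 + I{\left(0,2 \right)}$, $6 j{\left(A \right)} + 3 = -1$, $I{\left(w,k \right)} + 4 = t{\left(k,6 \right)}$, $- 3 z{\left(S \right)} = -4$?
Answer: $- \frac{446}{3} \approx -148.67$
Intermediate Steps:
$z{\left(S \right)} = \frac{4}{3}$ ($z{\left(S \right)} = \left(- \frac{1}{3}\right) \left(-4\right) = \frac{4}{3}$)
$I{\left(w,k \right)} = -10$ ($I{\left(w,k \right)} = -4 - 6 = -10$)
$j{\left(A \right)} = - \frac{2}{3}$ ($j{\left(A \right)} = - \frac{1}{2} + \frac{1}{6} \left(-1\right) = - \frac{1}{2} - \frac{1}{6} = - \frac{2}{3}$)
$R = \frac{3}{2}$ ($R = - \frac{-2 - 10}{8} = \left(- \frac{1}{8}\right) \left(-12\right) = \frac{3}{2} \approx 1.5$)
$R z{\left(5 \right)} \left(-74\right) + j{\left(235 \right)} = \frac{3}{2} \cdot \frac{4}{3} \left(-74\right) - \frac{2}{3} = 2 \left(-74\right) - \frac{2}{3} = -148 - \frac{2}{3} = - \frac{446}{3}$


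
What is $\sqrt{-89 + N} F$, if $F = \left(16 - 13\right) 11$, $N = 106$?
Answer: $33 \sqrt{17} \approx 136.06$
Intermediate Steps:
$F = 33$ ($F = 3 \cdot 11 = 33$)
$\sqrt{-89 + N} F = \sqrt{-89 + 106} \cdot 33 = \sqrt{17} \cdot 33 = 33 \sqrt{17}$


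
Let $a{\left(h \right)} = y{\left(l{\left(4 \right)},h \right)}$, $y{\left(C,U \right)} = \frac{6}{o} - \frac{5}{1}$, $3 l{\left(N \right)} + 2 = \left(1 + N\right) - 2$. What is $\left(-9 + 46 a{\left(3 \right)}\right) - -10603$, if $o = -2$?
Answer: $10226$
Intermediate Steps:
$l{\left(N \right)} = -1 + \frac{N}{3}$ ($l{\left(N \right)} = - \frac{2}{3} + \frac{\left(1 + N\right) - 2}{3} = - \frac{2}{3} + \frac{-1 + N}{3} = - \frac{2}{3} + \left(- \frac{1}{3} + \frac{N}{3}\right) = -1 + \frac{N}{3}$)
$y{\left(C,U \right)} = -8$ ($y{\left(C,U \right)} = \frac{6}{-2} - \frac{5}{1} = 6 \left(- \frac{1}{2}\right) - 5 = -3 - 5 = -8$)
$a{\left(h \right)} = -8$
$\left(-9 + 46 a{\left(3 \right)}\right) - -10603 = \left(-9 + 46 \left(-8\right)\right) - -10603 = \left(-9 - 368\right) + 10603 = -377 + 10603 = 10226$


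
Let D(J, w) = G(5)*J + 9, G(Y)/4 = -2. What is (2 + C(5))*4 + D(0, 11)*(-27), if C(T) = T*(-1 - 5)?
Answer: -355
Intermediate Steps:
G(Y) = -8 (G(Y) = 4*(-2) = -8)
C(T) = -6*T (C(T) = T*(-6) = -6*T)
D(J, w) = 9 - 8*J (D(J, w) = -8*J + 9 = 9 - 8*J)
(2 + C(5))*4 + D(0, 11)*(-27) = (2 - 6*5)*4 + (9 - 8*0)*(-27) = (2 - 30)*4 + (9 + 0)*(-27) = -28*4 + 9*(-27) = -112 - 243 = -355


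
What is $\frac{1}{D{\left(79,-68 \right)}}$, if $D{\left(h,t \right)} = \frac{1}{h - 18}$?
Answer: $61$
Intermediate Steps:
$D{\left(h,t \right)} = \frac{1}{-18 + h}$
$\frac{1}{D{\left(79,-68 \right)}} = \frac{1}{\frac{1}{-18 + 79}} = \frac{1}{\frac{1}{61}} = 61$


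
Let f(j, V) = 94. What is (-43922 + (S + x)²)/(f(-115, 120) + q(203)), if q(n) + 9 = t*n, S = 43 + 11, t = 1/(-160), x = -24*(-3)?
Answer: -4487360/13397 ≈ -334.95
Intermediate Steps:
x = 72
t = -1/160 ≈ -0.0062500
S = 54
q(n) = -9 - n/160
(-43922 + (S + x)²)/(f(-115, 120) + q(203)) = (-43922 + (54 + 72)²)/(94 + (-9 - 1/160*203)) = (-43922 + 126²)/(94 + (-9 - 203/160)) = (-43922 + 15876)/(94 - 1643/160) = -28046/13397/160 = -28046*160/13397 = -4487360/13397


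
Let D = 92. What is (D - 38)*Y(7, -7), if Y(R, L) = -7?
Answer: -378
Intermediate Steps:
(D - 38)*Y(7, -7) = (92 - 38)*(-7) = 54*(-7) = -378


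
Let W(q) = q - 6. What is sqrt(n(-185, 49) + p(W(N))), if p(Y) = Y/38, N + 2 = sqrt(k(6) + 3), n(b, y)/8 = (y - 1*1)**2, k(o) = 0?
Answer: sqrt(26615504 + 38*sqrt(3))/38 ≈ 135.76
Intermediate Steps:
n(b, y) = 8*(-1 + y)**2 (n(b, y) = 8*(y - 1*1)**2 = 8*(y - 1)**2 = 8*(-1 + y)**2)
N = -2 + sqrt(3) (N = -2 + sqrt(0 + 3) = -2 + sqrt(3) ≈ -0.26795)
W(q) = -6 + q
p(Y) = Y/38 (p(Y) = Y*(1/38) = Y/38)
sqrt(n(-185, 49) + p(W(N))) = sqrt(8*(-1 + 49)**2 + (-6 + (-2 + sqrt(3)))/38) = sqrt(8*48**2 + (-8 + sqrt(3))/38) = sqrt(8*2304 + (-4/19 + sqrt(3)/38)) = sqrt(18432 + (-4/19 + sqrt(3)/38)) = sqrt(350204/19 + sqrt(3)/38)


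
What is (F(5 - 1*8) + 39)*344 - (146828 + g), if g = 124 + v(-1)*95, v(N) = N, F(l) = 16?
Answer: -127937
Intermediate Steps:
g = 29 (g = 124 - 1*95 = 124 - 95 = 29)
(F(5 - 1*8) + 39)*344 - (146828 + g) = (16 + 39)*344 - (146828 + 29) = 55*344 - 1*146857 = 18920 - 146857 = -127937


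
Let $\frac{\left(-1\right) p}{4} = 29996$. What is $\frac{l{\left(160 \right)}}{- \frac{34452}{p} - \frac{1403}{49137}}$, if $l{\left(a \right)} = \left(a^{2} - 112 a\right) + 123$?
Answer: $\frac{11500946665956}{381132593} \approx 30176.0$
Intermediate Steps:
$p = -119984$ ($p = \left(-4\right) 29996 = -119984$)
$l{\left(a \right)} = 123 + a^{2} - 112 a$
$\frac{l{\left(160 \right)}}{- \frac{34452}{p} - \frac{1403}{49137}} = \frac{123 + 160^{2} - 17920}{- \frac{34452}{-119984} - \frac{1403}{49137}} = \frac{123 + 25600 - 17920}{\left(-34452\right) \left(- \frac{1}{119984}\right) - \frac{1403}{49137}} = \frac{7803}{\frac{8613}{29996} - \frac{1403}{49137}} = \frac{7803}{\frac{381132593}{1473913452}} = 7803 \cdot \frac{1473913452}{381132593} = \frac{11500946665956}{381132593}$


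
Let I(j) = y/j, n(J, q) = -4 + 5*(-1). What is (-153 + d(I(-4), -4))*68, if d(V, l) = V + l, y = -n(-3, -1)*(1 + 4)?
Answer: -11441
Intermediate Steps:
n(J, q) = -9 (n(J, q) = -4 - 5 = -9)
y = 45 (y = -(-9)*(1 + 4) = -(-9)*5 = -1*(-45) = 45)
I(j) = 45/j
(-153 + d(I(-4), -4))*68 = (-153 + (45/(-4) - 4))*68 = (-153 + (45*(-¼) - 4))*68 = (-153 + (-45/4 - 4))*68 = (-153 - 61/4)*68 = -673/4*68 = -11441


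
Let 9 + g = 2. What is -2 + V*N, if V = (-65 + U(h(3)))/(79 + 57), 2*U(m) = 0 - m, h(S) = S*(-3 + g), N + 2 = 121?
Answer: -183/4 ≈ -45.750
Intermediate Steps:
N = 119 (N = -2 + 121 = 119)
g = -7 (g = -9 + 2 = -7)
h(S) = -10*S (h(S) = S*(-3 - 7) = S*(-10) = -10*S)
U(m) = -m/2 (U(m) = (0 - m)/2 = (-m)/2 = -m/2)
V = -25/68 (V = (-65 - (-5)*3)/(79 + 57) = (-65 - ½*(-30))/136 = (-65 + 15)*(1/136) = -50*1/136 = -25/68 ≈ -0.36765)
-2 + V*N = -2 - 25/68*119 = -2 - 175/4 = -183/4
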